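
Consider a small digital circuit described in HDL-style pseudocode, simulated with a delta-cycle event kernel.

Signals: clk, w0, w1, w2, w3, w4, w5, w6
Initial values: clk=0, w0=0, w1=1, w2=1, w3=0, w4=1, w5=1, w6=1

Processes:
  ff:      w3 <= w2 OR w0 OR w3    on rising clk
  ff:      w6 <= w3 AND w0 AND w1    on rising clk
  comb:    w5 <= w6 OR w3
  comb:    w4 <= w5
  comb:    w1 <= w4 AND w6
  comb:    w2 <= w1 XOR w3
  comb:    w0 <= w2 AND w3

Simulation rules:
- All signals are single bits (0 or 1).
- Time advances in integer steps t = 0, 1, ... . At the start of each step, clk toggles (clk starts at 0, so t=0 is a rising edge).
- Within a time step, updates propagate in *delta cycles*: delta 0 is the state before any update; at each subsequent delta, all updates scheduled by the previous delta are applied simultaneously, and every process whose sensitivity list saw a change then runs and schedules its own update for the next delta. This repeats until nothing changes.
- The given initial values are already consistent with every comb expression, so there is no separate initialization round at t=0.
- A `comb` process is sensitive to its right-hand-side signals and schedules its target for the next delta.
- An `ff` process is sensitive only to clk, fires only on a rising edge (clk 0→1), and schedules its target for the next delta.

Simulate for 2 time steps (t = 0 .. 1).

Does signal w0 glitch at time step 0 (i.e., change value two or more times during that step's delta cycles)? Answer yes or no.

yes

t=0 Δ0: w5=1 w6=1 w0=0 w2=1 w3=0 w4=1 clk=0 w1=1
  Δ1: clk:0→1
  Δ2: w6:1→0, w3:0→1
  Δ3: w0:0→1, w2:1→0, w1:1→0
  Δ4: w0:1→0, w2:0→1
  Δ5: w0:0→1
  (5Δ to stable)
t=1 Δ0: w5=1 w6=0 w0=1 w2=1 w3=1 w4=1 clk=1 w1=0
  Δ1: clk:1→0
  (1Δ to stable)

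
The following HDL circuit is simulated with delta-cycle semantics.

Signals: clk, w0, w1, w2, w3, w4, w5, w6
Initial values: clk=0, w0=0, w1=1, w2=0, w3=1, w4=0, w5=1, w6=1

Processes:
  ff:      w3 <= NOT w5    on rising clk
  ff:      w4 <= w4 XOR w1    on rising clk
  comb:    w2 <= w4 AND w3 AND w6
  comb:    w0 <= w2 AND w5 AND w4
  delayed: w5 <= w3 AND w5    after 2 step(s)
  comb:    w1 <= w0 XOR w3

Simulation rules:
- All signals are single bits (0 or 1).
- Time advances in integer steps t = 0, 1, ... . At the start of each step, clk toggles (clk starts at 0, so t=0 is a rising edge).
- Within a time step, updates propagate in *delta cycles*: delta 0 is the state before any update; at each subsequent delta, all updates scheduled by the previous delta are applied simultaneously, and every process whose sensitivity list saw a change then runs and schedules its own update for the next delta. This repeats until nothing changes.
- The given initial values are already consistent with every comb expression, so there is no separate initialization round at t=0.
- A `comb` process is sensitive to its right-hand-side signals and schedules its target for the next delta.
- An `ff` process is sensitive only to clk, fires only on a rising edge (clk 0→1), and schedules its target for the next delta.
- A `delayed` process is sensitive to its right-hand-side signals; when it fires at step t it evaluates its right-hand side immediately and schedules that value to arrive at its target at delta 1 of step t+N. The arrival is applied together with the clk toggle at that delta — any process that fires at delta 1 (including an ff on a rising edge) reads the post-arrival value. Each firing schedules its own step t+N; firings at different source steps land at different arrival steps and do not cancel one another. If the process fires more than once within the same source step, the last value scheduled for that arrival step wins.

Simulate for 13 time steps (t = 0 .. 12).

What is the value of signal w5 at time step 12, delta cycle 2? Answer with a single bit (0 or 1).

0

[bits: w3,w2,w4,w0,w6,w1,clk,w5]
t=0: Δ0=10001101 Δ1=10001111 Δ2=00101111 Δ3=00101011 | 3Δ
t=1: Δ0=00101011 Δ1=00101001 | 1Δ
t=2: Δ0=00101001 Δ1=00101010 Δ2=10101010 Δ3=11101110 | 3Δ
t=3: Δ0=11101110 Δ1=11101100 | 1Δ
t=4: Δ0=11101100 Δ1=11101110 Δ2=11001110 Δ3=10001110 | 3Δ
t=5: Δ0=10001110 Δ1=10001100 | 1Δ
t=6: Δ0=10001100 Δ1=10001110 Δ2=10101110 Δ3=11101110 | 3Δ
t=7: Δ0=11101110 Δ1=11101100 | 1Δ
t=8: Δ0=11101100 Δ1=11101110 Δ2=11001110 Δ3=10001110 | 3Δ
t=9: Δ0=10001110 Δ1=10001100 | 1Δ
t=10: Δ0=10001100 Δ1=10001110 Δ2=10101110 Δ3=11101110 | 3Δ
t=11: Δ0=11101110 Δ1=11101100 | 1Δ
t=12: Δ0=11101100 Δ1=11101110 Δ2=11001110 Δ3=10001110 | 3Δ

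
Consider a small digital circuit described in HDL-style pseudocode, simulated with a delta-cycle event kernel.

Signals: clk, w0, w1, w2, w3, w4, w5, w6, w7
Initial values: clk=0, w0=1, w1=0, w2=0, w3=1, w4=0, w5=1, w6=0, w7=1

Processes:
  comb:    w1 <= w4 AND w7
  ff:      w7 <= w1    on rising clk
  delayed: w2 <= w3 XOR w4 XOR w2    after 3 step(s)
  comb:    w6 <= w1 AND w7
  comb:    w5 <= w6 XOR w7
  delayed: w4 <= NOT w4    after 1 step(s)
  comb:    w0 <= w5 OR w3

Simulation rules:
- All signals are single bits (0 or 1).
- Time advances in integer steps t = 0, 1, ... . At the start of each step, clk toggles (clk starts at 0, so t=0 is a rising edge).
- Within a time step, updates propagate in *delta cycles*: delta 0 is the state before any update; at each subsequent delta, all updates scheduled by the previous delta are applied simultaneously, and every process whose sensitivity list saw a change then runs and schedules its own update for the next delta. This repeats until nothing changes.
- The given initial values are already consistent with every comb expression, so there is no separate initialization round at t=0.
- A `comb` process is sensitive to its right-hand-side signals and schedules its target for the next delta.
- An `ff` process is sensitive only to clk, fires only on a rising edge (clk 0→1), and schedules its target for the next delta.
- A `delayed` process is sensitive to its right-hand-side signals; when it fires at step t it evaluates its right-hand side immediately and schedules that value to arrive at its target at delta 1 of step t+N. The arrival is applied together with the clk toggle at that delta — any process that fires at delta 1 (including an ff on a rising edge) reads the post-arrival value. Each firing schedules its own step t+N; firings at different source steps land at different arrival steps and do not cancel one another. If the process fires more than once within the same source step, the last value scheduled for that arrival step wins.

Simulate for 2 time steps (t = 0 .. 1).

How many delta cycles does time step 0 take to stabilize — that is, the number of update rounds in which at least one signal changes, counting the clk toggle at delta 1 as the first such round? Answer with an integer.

3

t0.Δ0 w5=1 w3=1 w1=0 w2=0 w4=0 w6=0 clk=0 w7=1 w0=1
t0.Δ1 w5=1 w3=1 w1=0 w2=0 w4=0 w6=0 clk=1 w7=1 w0=1
t0.Δ2 w5=1 w3=1 w1=0 w2=0 w4=0 w6=0 clk=1 w7=0 w0=1
t0.Δ3 w5=0 w3=1 w1=0 w2=0 w4=0 w6=0 clk=1 w7=0 w0=1
t1.Δ0 w5=0 w3=1 w1=0 w2=0 w4=0 w6=0 clk=1 w7=0 w0=1
t1.Δ1 w5=0 w3=1 w1=0 w2=0 w4=0 w6=0 clk=0 w7=0 w0=1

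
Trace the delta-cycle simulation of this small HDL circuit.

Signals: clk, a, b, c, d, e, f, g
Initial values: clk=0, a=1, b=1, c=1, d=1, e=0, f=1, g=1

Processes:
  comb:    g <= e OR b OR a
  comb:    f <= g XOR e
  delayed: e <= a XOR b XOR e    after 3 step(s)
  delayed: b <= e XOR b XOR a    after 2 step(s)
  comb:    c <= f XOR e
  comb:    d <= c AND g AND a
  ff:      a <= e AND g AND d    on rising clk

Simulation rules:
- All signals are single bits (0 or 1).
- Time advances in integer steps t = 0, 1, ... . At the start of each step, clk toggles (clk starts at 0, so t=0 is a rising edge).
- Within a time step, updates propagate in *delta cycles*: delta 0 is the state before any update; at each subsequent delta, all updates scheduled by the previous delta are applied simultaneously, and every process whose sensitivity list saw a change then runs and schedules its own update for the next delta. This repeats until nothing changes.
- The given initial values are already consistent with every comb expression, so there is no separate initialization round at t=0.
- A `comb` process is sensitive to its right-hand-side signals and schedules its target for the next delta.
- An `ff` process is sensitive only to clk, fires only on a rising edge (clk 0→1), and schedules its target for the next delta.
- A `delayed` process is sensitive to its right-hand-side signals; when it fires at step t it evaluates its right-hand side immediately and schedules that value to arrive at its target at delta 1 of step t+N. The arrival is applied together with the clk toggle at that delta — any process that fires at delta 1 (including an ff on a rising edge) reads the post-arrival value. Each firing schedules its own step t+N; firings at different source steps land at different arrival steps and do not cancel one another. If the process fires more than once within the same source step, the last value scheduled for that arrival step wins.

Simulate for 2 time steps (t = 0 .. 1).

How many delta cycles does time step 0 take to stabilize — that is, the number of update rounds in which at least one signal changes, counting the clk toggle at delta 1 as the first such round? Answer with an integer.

3

t=0 Δ0: clk=0 a=1 c=1 d=1 e=0 g=1 b=1 f=1
  Δ1: clk:0→1
  Δ2: a:1→0
  Δ3: d:1→0
  (3Δ to stable)
t=1 Δ0: clk=1 a=0 c=1 d=0 e=0 g=1 b=1 f=1
  Δ1: clk:1→0
  (1Δ to stable)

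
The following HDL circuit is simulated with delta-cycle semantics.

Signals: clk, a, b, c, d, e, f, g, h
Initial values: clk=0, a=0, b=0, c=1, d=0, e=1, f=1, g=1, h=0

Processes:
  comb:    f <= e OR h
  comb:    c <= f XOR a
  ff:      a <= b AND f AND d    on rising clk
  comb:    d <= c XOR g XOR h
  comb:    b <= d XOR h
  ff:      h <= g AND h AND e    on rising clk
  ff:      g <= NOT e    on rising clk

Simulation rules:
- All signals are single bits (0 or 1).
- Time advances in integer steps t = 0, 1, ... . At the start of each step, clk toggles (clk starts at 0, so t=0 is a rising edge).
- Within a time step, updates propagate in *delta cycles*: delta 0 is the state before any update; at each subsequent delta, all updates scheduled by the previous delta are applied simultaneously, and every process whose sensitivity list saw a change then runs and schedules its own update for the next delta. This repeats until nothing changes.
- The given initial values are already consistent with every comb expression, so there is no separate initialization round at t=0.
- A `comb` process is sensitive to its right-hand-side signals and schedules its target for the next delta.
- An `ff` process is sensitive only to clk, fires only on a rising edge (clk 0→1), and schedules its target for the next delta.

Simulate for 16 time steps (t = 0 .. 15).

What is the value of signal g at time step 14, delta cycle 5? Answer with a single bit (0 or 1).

t0.Δ0 b=0 f=1 a=0 d=0 c=1 g=1 h=0 e=1 clk=0
t0.Δ1 b=0 f=1 a=0 d=0 c=1 g=1 h=0 e=1 clk=1
t0.Δ2 b=0 f=1 a=0 d=0 c=1 g=0 h=0 e=1 clk=1
t0.Δ3 b=0 f=1 a=0 d=1 c=1 g=0 h=0 e=1 clk=1
t0.Δ4 b=1 f=1 a=0 d=1 c=1 g=0 h=0 e=1 clk=1
t1.Δ0 b=1 f=1 a=0 d=1 c=1 g=0 h=0 e=1 clk=1
t1.Δ1 b=1 f=1 a=0 d=1 c=1 g=0 h=0 e=1 clk=0
t2.Δ0 b=1 f=1 a=0 d=1 c=1 g=0 h=0 e=1 clk=0
t2.Δ1 b=1 f=1 a=0 d=1 c=1 g=0 h=0 e=1 clk=1
t2.Δ2 b=1 f=1 a=1 d=1 c=1 g=0 h=0 e=1 clk=1
t2.Δ3 b=1 f=1 a=1 d=1 c=0 g=0 h=0 e=1 clk=1
t2.Δ4 b=1 f=1 a=1 d=0 c=0 g=0 h=0 e=1 clk=1
t2.Δ5 b=0 f=1 a=1 d=0 c=0 g=0 h=0 e=1 clk=1
t3.Δ0 b=0 f=1 a=1 d=0 c=0 g=0 h=0 e=1 clk=1
t3.Δ1 b=0 f=1 a=1 d=0 c=0 g=0 h=0 e=1 clk=0
t4.Δ0 b=0 f=1 a=1 d=0 c=0 g=0 h=0 e=1 clk=0
t4.Δ1 b=0 f=1 a=1 d=0 c=0 g=0 h=0 e=1 clk=1
t4.Δ2 b=0 f=1 a=0 d=0 c=0 g=0 h=0 e=1 clk=1
t4.Δ3 b=0 f=1 a=0 d=0 c=1 g=0 h=0 e=1 clk=1
t4.Δ4 b=0 f=1 a=0 d=1 c=1 g=0 h=0 e=1 clk=1
t4.Δ5 b=1 f=1 a=0 d=1 c=1 g=0 h=0 e=1 clk=1
t5.Δ0 b=1 f=1 a=0 d=1 c=1 g=0 h=0 e=1 clk=1
t5.Δ1 b=1 f=1 a=0 d=1 c=1 g=0 h=0 e=1 clk=0
t6.Δ0 b=1 f=1 a=0 d=1 c=1 g=0 h=0 e=1 clk=0
t6.Δ1 b=1 f=1 a=0 d=1 c=1 g=0 h=0 e=1 clk=1
t6.Δ2 b=1 f=1 a=1 d=1 c=1 g=0 h=0 e=1 clk=1
t6.Δ3 b=1 f=1 a=1 d=1 c=0 g=0 h=0 e=1 clk=1
t6.Δ4 b=1 f=1 a=1 d=0 c=0 g=0 h=0 e=1 clk=1
t6.Δ5 b=0 f=1 a=1 d=0 c=0 g=0 h=0 e=1 clk=1
t7.Δ0 b=0 f=1 a=1 d=0 c=0 g=0 h=0 e=1 clk=1
t7.Δ1 b=0 f=1 a=1 d=0 c=0 g=0 h=0 e=1 clk=0
t8.Δ0 b=0 f=1 a=1 d=0 c=0 g=0 h=0 e=1 clk=0
t8.Δ1 b=0 f=1 a=1 d=0 c=0 g=0 h=0 e=1 clk=1
t8.Δ2 b=0 f=1 a=0 d=0 c=0 g=0 h=0 e=1 clk=1
t8.Δ3 b=0 f=1 a=0 d=0 c=1 g=0 h=0 e=1 clk=1
t8.Δ4 b=0 f=1 a=0 d=1 c=1 g=0 h=0 e=1 clk=1
t8.Δ5 b=1 f=1 a=0 d=1 c=1 g=0 h=0 e=1 clk=1
t9.Δ0 b=1 f=1 a=0 d=1 c=1 g=0 h=0 e=1 clk=1
t9.Δ1 b=1 f=1 a=0 d=1 c=1 g=0 h=0 e=1 clk=0
t10.Δ0 b=1 f=1 a=0 d=1 c=1 g=0 h=0 e=1 clk=0
t10.Δ1 b=1 f=1 a=0 d=1 c=1 g=0 h=0 e=1 clk=1
t10.Δ2 b=1 f=1 a=1 d=1 c=1 g=0 h=0 e=1 clk=1
t10.Δ3 b=1 f=1 a=1 d=1 c=0 g=0 h=0 e=1 clk=1
t10.Δ4 b=1 f=1 a=1 d=0 c=0 g=0 h=0 e=1 clk=1
t10.Δ5 b=0 f=1 a=1 d=0 c=0 g=0 h=0 e=1 clk=1
t11.Δ0 b=0 f=1 a=1 d=0 c=0 g=0 h=0 e=1 clk=1
t11.Δ1 b=0 f=1 a=1 d=0 c=0 g=0 h=0 e=1 clk=0
t12.Δ0 b=0 f=1 a=1 d=0 c=0 g=0 h=0 e=1 clk=0
t12.Δ1 b=0 f=1 a=1 d=0 c=0 g=0 h=0 e=1 clk=1
t12.Δ2 b=0 f=1 a=0 d=0 c=0 g=0 h=0 e=1 clk=1
t12.Δ3 b=0 f=1 a=0 d=0 c=1 g=0 h=0 e=1 clk=1
t12.Δ4 b=0 f=1 a=0 d=1 c=1 g=0 h=0 e=1 clk=1
t12.Δ5 b=1 f=1 a=0 d=1 c=1 g=0 h=0 e=1 clk=1
t13.Δ0 b=1 f=1 a=0 d=1 c=1 g=0 h=0 e=1 clk=1
t13.Δ1 b=1 f=1 a=0 d=1 c=1 g=0 h=0 e=1 clk=0
t14.Δ0 b=1 f=1 a=0 d=1 c=1 g=0 h=0 e=1 clk=0
t14.Δ1 b=1 f=1 a=0 d=1 c=1 g=0 h=0 e=1 clk=1
t14.Δ2 b=1 f=1 a=1 d=1 c=1 g=0 h=0 e=1 clk=1
t14.Δ3 b=1 f=1 a=1 d=1 c=0 g=0 h=0 e=1 clk=1
t14.Δ4 b=1 f=1 a=1 d=0 c=0 g=0 h=0 e=1 clk=1
t14.Δ5 b=0 f=1 a=1 d=0 c=0 g=0 h=0 e=1 clk=1
t15.Δ0 b=0 f=1 a=1 d=0 c=0 g=0 h=0 e=1 clk=1
t15.Δ1 b=0 f=1 a=1 d=0 c=0 g=0 h=0 e=1 clk=0

0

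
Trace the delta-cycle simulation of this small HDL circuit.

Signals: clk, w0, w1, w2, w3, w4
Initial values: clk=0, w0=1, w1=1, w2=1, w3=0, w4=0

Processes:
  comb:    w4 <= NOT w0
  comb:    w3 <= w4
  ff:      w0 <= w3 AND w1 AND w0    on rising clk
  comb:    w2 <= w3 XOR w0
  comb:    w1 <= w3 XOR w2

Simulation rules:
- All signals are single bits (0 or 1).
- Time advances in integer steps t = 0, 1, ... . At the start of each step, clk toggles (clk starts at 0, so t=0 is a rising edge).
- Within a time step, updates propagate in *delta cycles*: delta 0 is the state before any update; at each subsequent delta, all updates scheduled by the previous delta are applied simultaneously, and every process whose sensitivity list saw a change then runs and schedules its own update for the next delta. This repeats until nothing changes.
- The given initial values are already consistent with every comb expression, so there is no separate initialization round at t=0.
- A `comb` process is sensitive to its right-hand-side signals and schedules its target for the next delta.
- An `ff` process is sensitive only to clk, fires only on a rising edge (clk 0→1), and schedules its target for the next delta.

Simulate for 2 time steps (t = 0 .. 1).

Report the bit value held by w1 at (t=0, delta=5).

1

t=0 Δ0: w0=1 w1=1 clk=0 w4=0 w3=0 w2=1
  Δ1: clk:0→1
  Δ2: w0:1→0
  Δ3: w4:0→1, w2:1→0
  Δ4: w1:1→0, w3:0→1
  Δ5: w1:0→1, w2:0→1
  Δ6: w1:1→0
  (6Δ to stable)
t=1 Δ0: w0=0 w1=0 clk=1 w4=1 w3=1 w2=1
  Δ1: clk:1→0
  (1Δ to stable)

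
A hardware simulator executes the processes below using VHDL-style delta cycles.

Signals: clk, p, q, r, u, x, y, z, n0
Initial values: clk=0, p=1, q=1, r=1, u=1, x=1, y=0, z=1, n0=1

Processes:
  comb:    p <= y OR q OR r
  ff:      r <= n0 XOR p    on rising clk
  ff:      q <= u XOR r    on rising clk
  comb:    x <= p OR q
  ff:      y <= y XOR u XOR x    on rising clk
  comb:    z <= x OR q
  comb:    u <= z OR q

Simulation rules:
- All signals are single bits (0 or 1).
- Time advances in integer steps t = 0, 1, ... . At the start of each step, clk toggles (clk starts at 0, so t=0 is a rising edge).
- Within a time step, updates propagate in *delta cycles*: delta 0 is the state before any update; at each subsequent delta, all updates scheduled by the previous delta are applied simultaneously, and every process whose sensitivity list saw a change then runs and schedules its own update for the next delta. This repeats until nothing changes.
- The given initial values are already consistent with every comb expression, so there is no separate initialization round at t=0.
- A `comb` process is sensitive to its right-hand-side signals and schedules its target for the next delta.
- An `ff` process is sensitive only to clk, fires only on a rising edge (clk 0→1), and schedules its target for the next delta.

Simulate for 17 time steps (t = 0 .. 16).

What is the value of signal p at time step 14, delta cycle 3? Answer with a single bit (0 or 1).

t0.Δ0 clk=0 y=0 r=1 x=1 u=1 z=1 n0=1 p=1 q=1
t0.Δ1 clk=1 y=0 r=1 x=1 u=1 z=1 n0=1 p=1 q=1
t0.Δ2 clk=1 y=0 r=0 x=1 u=1 z=1 n0=1 p=1 q=0
t0.Δ3 clk=1 y=0 r=0 x=1 u=1 z=1 n0=1 p=0 q=0
t0.Δ4 clk=1 y=0 r=0 x=0 u=1 z=1 n0=1 p=0 q=0
t0.Δ5 clk=1 y=0 r=0 x=0 u=1 z=0 n0=1 p=0 q=0
t0.Δ6 clk=1 y=0 r=0 x=0 u=0 z=0 n0=1 p=0 q=0
t1.Δ0 clk=1 y=0 r=0 x=0 u=0 z=0 n0=1 p=0 q=0
t1.Δ1 clk=0 y=0 r=0 x=0 u=0 z=0 n0=1 p=0 q=0
t2.Δ0 clk=0 y=0 r=0 x=0 u=0 z=0 n0=1 p=0 q=0
t2.Δ1 clk=1 y=0 r=0 x=0 u=0 z=0 n0=1 p=0 q=0
t2.Δ2 clk=1 y=0 r=1 x=0 u=0 z=0 n0=1 p=0 q=0
t2.Δ3 clk=1 y=0 r=1 x=0 u=0 z=0 n0=1 p=1 q=0
t2.Δ4 clk=1 y=0 r=1 x=1 u=0 z=0 n0=1 p=1 q=0
t2.Δ5 clk=1 y=0 r=1 x=1 u=0 z=1 n0=1 p=1 q=0
t2.Δ6 clk=1 y=0 r=1 x=1 u=1 z=1 n0=1 p=1 q=0
t3.Δ0 clk=1 y=0 r=1 x=1 u=1 z=1 n0=1 p=1 q=0
t3.Δ1 clk=0 y=0 r=1 x=1 u=1 z=1 n0=1 p=1 q=0
t4.Δ0 clk=0 y=0 r=1 x=1 u=1 z=1 n0=1 p=1 q=0
t4.Δ1 clk=1 y=0 r=1 x=1 u=1 z=1 n0=1 p=1 q=0
t4.Δ2 clk=1 y=0 r=0 x=1 u=1 z=1 n0=1 p=1 q=0
t4.Δ3 clk=1 y=0 r=0 x=1 u=1 z=1 n0=1 p=0 q=0
t4.Δ4 clk=1 y=0 r=0 x=0 u=1 z=1 n0=1 p=0 q=0
t4.Δ5 clk=1 y=0 r=0 x=0 u=1 z=0 n0=1 p=0 q=0
t4.Δ6 clk=1 y=0 r=0 x=0 u=0 z=0 n0=1 p=0 q=0
t5.Δ0 clk=1 y=0 r=0 x=0 u=0 z=0 n0=1 p=0 q=0
t5.Δ1 clk=0 y=0 r=0 x=0 u=0 z=0 n0=1 p=0 q=0
t6.Δ0 clk=0 y=0 r=0 x=0 u=0 z=0 n0=1 p=0 q=0
t6.Δ1 clk=1 y=0 r=0 x=0 u=0 z=0 n0=1 p=0 q=0
t6.Δ2 clk=1 y=0 r=1 x=0 u=0 z=0 n0=1 p=0 q=0
t6.Δ3 clk=1 y=0 r=1 x=0 u=0 z=0 n0=1 p=1 q=0
t6.Δ4 clk=1 y=0 r=1 x=1 u=0 z=0 n0=1 p=1 q=0
t6.Δ5 clk=1 y=0 r=1 x=1 u=0 z=1 n0=1 p=1 q=0
t6.Δ6 clk=1 y=0 r=1 x=1 u=1 z=1 n0=1 p=1 q=0
t7.Δ0 clk=1 y=0 r=1 x=1 u=1 z=1 n0=1 p=1 q=0
t7.Δ1 clk=0 y=0 r=1 x=1 u=1 z=1 n0=1 p=1 q=0
t8.Δ0 clk=0 y=0 r=1 x=1 u=1 z=1 n0=1 p=1 q=0
t8.Δ1 clk=1 y=0 r=1 x=1 u=1 z=1 n0=1 p=1 q=0
t8.Δ2 clk=1 y=0 r=0 x=1 u=1 z=1 n0=1 p=1 q=0
t8.Δ3 clk=1 y=0 r=0 x=1 u=1 z=1 n0=1 p=0 q=0
t8.Δ4 clk=1 y=0 r=0 x=0 u=1 z=1 n0=1 p=0 q=0
t8.Δ5 clk=1 y=0 r=0 x=0 u=1 z=0 n0=1 p=0 q=0
t8.Δ6 clk=1 y=0 r=0 x=0 u=0 z=0 n0=1 p=0 q=0
t9.Δ0 clk=1 y=0 r=0 x=0 u=0 z=0 n0=1 p=0 q=0
t9.Δ1 clk=0 y=0 r=0 x=0 u=0 z=0 n0=1 p=0 q=0
t10.Δ0 clk=0 y=0 r=0 x=0 u=0 z=0 n0=1 p=0 q=0
t10.Δ1 clk=1 y=0 r=0 x=0 u=0 z=0 n0=1 p=0 q=0
t10.Δ2 clk=1 y=0 r=1 x=0 u=0 z=0 n0=1 p=0 q=0
t10.Δ3 clk=1 y=0 r=1 x=0 u=0 z=0 n0=1 p=1 q=0
t10.Δ4 clk=1 y=0 r=1 x=1 u=0 z=0 n0=1 p=1 q=0
t10.Δ5 clk=1 y=0 r=1 x=1 u=0 z=1 n0=1 p=1 q=0
t10.Δ6 clk=1 y=0 r=1 x=1 u=1 z=1 n0=1 p=1 q=0
t11.Δ0 clk=1 y=0 r=1 x=1 u=1 z=1 n0=1 p=1 q=0
t11.Δ1 clk=0 y=0 r=1 x=1 u=1 z=1 n0=1 p=1 q=0
t12.Δ0 clk=0 y=0 r=1 x=1 u=1 z=1 n0=1 p=1 q=0
t12.Δ1 clk=1 y=0 r=1 x=1 u=1 z=1 n0=1 p=1 q=0
t12.Δ2 clk=1 y=0 r=0 x=1 u=1 z=1 n0=1 p=1 q=0
t12.Δ3 clk=1 y=0 r=0 x=1 u=1 z=1 n0=1 p=0 q=0
t12.Δ4 clk=1 y=0 r=0 x=0 u=1 z=1 n0=1 p=0 q=0
t12.Δ5 clk=1 y=0 r=0 x=0 u=1 z=0 n0=1 p=0 q=0
t12.Δ6 clk=1 y=0 r=0 x=0 u=0 z=0 n0=1 p=0 q=0
t13.Δ0 clk=1 y=0 r=0 x=0 u=0 z=0 n0=1 p=0 q=0
t13.Δ1 clk=0 y=0 r=0 x=0 u=0 z=0 n0=1 p=0 q=0
t14.Δ0 clk=0 y=0 r=0 x=0 u=0 z=0 n0=1 p=0 q=0
t14.Δ1 clk=1 y=0 r=0 x=0 u=0 z=0 n0=1 p=0 q=0
t14.Δ2 clk=1 y=0 r=1 x=0 u=0 z=0 n0=1 p=0 q=0
t14.Δ3 clk=1 y=0 r=1 x=0 u=0 z=0 n0=1 p=1 q=0
t14.Δ4 clk=1 y=0 r=1 x=1 u=0 z=0 n0=1 p=1 q=0
t14.Δ5 clk=1 y=0 r=1 x=1 u=0 z=1 n0=1 p=1 q=0
t14.Δ6 clk=1 y=0 r=1 x=1 u=1 z=1 n0=1 p=1 q=0
t15.Δ0 clk=1 y=0 r=1 x=1 u=1 z=1 n0=1 p=1 q=0
t15.Δ1 clk=0 y=0 r=1 x=1 u=1 z=1 n0=1 p=1 q=0
t16.Δ0 clk=0 y=0 r=1 x=1 u=1 z=1 n0=1 p=1 q=0
t16.Δ1 clk=1 y=0 r=1 x=1 u=1 z=1 n0=1 p=1 q=0
t16.Δ2 clk=1 y=0 r=0 x=1 u=1 z=1 n0=1 p=1 q=0
t16.Δ3 clk=1 y=0 r=0 x=1 u=1 z=1 n0=1 p=0 q=0
t16.Δ4 clk=1 y=0 r=0 x=0 u=1 z=1 n0=1 p=0 q=0
t16.Δ5 clk=1 y=0 r=0 x=0 u=1 z=0 n0=1 p=0 q=0
t16.Δ6 clk=1 y=0 r=0 x=0 u=0 z=0 n0=1 p=0 q=0

1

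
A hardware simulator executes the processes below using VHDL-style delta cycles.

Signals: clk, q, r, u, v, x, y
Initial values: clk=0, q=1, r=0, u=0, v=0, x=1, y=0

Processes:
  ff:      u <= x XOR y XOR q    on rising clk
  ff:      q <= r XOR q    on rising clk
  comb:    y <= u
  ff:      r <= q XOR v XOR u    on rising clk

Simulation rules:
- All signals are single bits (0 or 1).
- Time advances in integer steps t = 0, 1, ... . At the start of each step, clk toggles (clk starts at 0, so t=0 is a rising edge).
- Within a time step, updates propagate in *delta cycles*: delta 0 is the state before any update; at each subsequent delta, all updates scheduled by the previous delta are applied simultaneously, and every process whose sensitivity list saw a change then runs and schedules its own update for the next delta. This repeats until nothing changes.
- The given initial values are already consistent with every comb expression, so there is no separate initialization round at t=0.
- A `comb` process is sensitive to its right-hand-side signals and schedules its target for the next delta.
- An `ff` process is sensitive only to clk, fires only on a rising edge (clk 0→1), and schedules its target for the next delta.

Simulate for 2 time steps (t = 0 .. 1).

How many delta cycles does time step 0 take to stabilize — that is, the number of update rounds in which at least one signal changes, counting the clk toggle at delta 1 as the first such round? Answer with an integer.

2

[bits: v,clk,r,x,q,u,y]
t=0: Δ0=0001100 Δ1=0101100 Δ2=0111100 | 2Δ
t=1: Δ0=0111100 Δ1=0011100 | 1Δ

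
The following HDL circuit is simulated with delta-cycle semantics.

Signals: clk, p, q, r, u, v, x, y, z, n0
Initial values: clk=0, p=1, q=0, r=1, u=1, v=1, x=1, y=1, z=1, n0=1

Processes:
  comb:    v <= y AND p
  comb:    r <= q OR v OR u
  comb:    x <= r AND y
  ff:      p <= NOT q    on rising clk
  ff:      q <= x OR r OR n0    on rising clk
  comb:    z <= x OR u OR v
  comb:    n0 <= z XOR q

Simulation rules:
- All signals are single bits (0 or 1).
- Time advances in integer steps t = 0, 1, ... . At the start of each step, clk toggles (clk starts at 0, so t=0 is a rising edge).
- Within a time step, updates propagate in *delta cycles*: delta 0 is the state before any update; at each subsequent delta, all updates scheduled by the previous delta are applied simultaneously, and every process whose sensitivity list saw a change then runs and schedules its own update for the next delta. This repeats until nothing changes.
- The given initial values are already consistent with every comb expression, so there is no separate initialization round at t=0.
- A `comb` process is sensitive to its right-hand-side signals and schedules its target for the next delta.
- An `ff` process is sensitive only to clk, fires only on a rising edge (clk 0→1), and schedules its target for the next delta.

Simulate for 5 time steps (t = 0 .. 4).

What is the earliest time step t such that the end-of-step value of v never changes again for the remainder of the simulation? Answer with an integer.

[bits: clk,v,x,r,n0,z,y,p,u,q]
t=0: Δ0=0111111110 Δ1=1111111110 Δ2=1111111111 Δ3=1111011111 | 3Δ
t=1: Δ0=1111011111 Δ1=0111011111 | 1Δ
t=2: Δ0=0111011111 Δ1=1111011111 Δ2=1111011011 Δ3=1011011011 | 3Δ
t=3: Δ0=1011011011 Δ1=0011011011 | 1Δ
t=4: Δ0=0011011011 Δ1=1011011011 | 1Δ

2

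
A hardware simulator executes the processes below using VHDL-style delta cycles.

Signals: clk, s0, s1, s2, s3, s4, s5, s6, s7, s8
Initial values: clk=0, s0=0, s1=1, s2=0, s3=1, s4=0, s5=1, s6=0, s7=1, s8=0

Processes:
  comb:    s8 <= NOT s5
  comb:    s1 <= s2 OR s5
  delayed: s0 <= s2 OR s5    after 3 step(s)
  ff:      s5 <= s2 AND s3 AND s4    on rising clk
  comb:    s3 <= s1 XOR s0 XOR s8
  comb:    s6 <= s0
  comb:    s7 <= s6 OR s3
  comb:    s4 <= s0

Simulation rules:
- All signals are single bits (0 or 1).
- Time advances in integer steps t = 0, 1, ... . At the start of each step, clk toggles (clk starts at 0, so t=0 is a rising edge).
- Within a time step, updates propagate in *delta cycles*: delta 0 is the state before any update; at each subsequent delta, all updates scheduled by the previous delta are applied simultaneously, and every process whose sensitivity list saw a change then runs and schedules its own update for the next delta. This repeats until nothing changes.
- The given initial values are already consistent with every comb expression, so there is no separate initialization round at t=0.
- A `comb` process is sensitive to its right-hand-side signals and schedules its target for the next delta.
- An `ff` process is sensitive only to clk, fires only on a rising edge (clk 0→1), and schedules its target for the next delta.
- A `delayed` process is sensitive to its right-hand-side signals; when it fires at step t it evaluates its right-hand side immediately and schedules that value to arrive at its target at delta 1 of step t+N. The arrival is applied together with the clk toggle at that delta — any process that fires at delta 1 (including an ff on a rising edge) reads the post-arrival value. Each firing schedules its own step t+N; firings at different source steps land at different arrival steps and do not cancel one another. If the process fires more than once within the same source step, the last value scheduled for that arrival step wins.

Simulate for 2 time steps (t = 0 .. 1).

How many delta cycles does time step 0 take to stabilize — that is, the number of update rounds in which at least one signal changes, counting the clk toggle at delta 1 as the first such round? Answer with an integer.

3

[bits: s4,s7,s0,s2,s6,clk,s1,s8,s5,s3]
t=0: Δ0=0100001011 Δ1=0100011011 Δ2=0100011001 Δ3=0100010101 | 3Δ
t=1: Δ0=0100010101 Δ1=0100000101 | 1Δ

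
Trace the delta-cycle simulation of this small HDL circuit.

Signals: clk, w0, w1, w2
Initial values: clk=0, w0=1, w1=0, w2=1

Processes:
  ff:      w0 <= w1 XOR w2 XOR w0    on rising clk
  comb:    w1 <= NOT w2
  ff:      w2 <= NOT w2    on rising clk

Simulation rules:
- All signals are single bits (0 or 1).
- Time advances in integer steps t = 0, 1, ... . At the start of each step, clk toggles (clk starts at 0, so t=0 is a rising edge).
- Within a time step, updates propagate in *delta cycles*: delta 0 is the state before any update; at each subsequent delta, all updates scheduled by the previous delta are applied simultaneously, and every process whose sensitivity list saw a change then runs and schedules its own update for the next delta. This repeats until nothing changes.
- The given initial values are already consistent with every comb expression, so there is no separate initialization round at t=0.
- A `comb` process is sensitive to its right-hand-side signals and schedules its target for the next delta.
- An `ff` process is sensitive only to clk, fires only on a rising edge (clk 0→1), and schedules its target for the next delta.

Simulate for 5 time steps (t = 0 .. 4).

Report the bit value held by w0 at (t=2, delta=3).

1

t0.Δ0 w1=0 clk=0 w0=1 w2=1
t0.Δ1 w1=0 clk=1 w0=1 w2=1
t0.Δ2 w1=0 clk=1 w0=0 w2=0
t0.Δ3 w1=1 clk=1 w0=0 w2=0
t1.Δ0 w1=1 clk=1 w0=0 w2=0
t1.Δ1 w1=1 clk=0 w0=0 w2=0
t2.Δ0 w1=1 clk=0 w0=0 w2=0
t2.Δ1 w1=1 clk=1 w0=0 w2=0
t2.Δ2 w1=1 clk=1 w0=1 w2=1
t2.Δ3 w1=0 clk=1 w0=1 w2=1
t3.Δ0 w1=0 clk=1 w0=1 w2=1
t3.Δ1 w1=0 clk=0 w0=1 w2=1
t4.Δ0 w1=0 clk=0 w0=1 w2=1
t4.Δ1 w1=0 clk=1 w0=1 w2=1
t4.Δ2 w1=0 clk=1 w0=0 w2=0
t4.Δ3 w1=1 clk=1 w0=0 w2=0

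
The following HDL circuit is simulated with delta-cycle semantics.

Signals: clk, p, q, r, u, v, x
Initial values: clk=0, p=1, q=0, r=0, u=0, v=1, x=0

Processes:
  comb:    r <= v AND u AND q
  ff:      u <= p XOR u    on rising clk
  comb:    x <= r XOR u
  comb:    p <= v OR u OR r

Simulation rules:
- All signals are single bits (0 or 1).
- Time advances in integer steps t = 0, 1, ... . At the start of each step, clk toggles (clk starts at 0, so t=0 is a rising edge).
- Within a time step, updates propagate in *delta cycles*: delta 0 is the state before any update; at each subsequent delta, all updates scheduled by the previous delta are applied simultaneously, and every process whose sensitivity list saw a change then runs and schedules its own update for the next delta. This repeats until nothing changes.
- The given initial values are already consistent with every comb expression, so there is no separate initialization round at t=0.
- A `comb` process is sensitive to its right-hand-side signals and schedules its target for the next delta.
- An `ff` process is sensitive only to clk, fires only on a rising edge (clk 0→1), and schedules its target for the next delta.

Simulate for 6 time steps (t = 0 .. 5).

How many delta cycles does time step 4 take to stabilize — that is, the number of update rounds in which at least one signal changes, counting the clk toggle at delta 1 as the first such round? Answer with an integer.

[bits: x,v,clk,p,u,q,r]
t=0: Δ0=0101000 Δ1=0111000 Δ2=0111100 Δ3=1111100 | 3Δ
t=1: Δ0=1111100 Δ1=1101100 | 1Δ
t=2: Δ0=1101100 Δ1=1111100 Δ2=1111000 Δ3=0111000 | 3Δ
t=3: Δ0=0111000 Δ1=0101000 | 1Δ
t=4: Δ0=0101000 Δ1=0111000 Δ2=0111100 Δ3=1111100 | 3Δ
t=5: Δ0=1111100 Δ1=1101100 | 1Δ

3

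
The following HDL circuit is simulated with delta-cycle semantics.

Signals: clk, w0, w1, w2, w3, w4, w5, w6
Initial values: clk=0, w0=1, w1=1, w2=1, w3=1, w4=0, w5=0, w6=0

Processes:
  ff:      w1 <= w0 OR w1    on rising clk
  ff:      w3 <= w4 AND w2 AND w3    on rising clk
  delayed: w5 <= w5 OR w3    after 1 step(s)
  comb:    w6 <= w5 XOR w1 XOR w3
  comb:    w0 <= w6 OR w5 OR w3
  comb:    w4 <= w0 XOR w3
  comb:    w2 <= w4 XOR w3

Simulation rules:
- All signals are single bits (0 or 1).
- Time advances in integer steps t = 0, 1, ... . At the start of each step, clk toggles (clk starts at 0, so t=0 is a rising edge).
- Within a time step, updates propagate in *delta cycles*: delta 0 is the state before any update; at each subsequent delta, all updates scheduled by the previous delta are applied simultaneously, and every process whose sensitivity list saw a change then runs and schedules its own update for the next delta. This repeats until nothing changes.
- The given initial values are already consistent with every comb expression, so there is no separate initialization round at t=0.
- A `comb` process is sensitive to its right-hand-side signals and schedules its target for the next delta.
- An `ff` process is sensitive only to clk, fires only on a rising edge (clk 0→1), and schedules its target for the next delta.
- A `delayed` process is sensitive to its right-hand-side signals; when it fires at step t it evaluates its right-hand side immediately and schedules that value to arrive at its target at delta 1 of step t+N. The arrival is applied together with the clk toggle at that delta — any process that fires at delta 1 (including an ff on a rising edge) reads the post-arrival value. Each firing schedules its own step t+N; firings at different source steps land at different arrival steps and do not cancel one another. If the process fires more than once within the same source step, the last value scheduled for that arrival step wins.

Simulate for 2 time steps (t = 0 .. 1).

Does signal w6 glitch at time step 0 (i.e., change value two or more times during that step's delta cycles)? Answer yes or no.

no

t0.Δ0 w5=0 w2=1 w6=0 w0=1 w4=0 w3=1 w1=1 clk=0
t0.Δ1 w5=0 w2=1 w6=0 w0=1 w4=0 w3=1 w1=1 clk=1
t0.Δ2 w5=0 w2=1 w6=0 w0=1 w4=0 w3=0 w1=1 clk=1
t0.Δ3 w5=0 w2=0 w6=1 w0=0 w4=1 w3=0 w1=1 clk=1
t0.Δ4 w5=0 w2=1 w6=1 w0=1 w4=0 w3=0 w1=1 clk=1
t0.Δ5 w5=0 w2=0 w6=1 w0=1 w4=1 w3=0 w1=1 clk=1
t0.Δ6 w5=0 w2=1 w6=1 w0=1 w4=1 w3=0 w1=1 clk=1
t1.Δ0 w5=0 w2=1 w6=1 w0=1 w4=1 w3=0 w1=1 clk=1
t1.Δ1 w5=0 w2=1 w6=1 w0=1 w4=1 w3=0 w1=1 clk=0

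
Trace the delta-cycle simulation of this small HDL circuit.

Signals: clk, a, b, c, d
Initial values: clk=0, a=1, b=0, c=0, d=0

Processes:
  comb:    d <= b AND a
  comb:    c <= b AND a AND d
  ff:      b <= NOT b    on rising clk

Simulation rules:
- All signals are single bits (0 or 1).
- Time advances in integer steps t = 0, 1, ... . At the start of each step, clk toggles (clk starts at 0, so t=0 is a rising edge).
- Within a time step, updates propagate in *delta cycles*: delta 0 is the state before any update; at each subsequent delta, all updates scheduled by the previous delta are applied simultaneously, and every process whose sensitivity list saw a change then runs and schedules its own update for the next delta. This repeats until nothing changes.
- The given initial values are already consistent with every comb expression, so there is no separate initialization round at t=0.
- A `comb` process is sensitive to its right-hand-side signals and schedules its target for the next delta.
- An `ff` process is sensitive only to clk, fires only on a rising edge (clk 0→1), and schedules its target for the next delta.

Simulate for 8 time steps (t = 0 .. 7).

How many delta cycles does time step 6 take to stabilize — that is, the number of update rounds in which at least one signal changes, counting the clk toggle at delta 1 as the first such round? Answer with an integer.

t=0 Δ0: d=0 c=0 clk=0 a=1 b=0
  Δ1: clk:0→1
  Δ2: b:0→1
  Δ3: d:0→1
  Δ4: c:0→1
  (4Δ to stable)
t=1 Δ0: d=1 c=1 clk=1 a=1 b=1
  Δ1: clk:1→0
  (1Δ to stable)
t=2 Δ0: d=1 c=1 clk=0 a=1 b=1
  Δ1: clk:0→1
  Δ2: b:1→0
  Δ3: d:1→0, c:1→0
  (3Δ to stable)
t=3 Δ0: d=0 c=0 clk=1 a=1 b=0
  Δ1: clk:1→0
  (1Δ to stable)
t=4 Δ0: d=0 c=0 clk=0 a=1 b=0
  Δ1: clk:0→1
  Δ2: b:0→1
  Δ3: d:0→1
  Δ4: c:0→1
  (4Δ to stable)
t=5 Δ0: d=1 c=1 clk=1 a=1 b=1
  Δ1: clk:1→0
  (1Δ to stable)
t=6 Δ0: d=1 c=1 clk=0 a=1 b=1
  Δ1: clk:0→1
  Δ2: b:1→0
  Δ3: d:1→0, c:1→0
  (3Δ to stable)
t=7 Δ0: d=0 c=0 clk=1 a=1 b=0
  Δ1: clk:1→0
  (1Δ to stable)

3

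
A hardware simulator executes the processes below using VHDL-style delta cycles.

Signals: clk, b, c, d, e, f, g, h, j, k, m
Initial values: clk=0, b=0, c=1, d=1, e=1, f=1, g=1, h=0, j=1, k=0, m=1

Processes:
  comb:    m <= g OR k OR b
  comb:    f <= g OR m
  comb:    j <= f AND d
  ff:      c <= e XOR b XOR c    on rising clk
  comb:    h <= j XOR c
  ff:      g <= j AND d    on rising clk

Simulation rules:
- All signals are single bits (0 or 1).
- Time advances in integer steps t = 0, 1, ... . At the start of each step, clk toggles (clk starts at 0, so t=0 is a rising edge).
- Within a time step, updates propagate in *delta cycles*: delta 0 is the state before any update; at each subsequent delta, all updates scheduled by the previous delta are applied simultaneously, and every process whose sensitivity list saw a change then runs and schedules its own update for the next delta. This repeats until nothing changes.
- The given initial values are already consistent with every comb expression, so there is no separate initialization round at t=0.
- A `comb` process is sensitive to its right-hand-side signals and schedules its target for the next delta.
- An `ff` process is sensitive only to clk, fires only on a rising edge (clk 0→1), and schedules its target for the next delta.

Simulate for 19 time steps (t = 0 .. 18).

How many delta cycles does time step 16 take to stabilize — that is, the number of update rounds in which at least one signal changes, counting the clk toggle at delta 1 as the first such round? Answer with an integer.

[bits: e,c,g,k,m,b,h,f,clk,d,j]
t=0: Δ0=11101001011 Δ1=11101001111 Δ2=10101001111 Δ3=10101011111 | 3Δ
t=1: Δ0=10101011111 Δ1=10101011011 | 1Δ
t=2: Δ0=10101011011 Δ1=10101011111 Δ2=11101011111 Δ3=11101001111 | 3Δ
t=3: Δ0=11101001111 Δ1=11101001011 | 1Δ
t=4: Δ0=11101001011 Δ1=11101001111 Δ2=10101001111 Δ3=10101011111 | 3Δ
t=5: Δ0=10101011111 Δ1=10101011011 | 1Δ
t=6: Δ0=10101011011 Δ1=10101011111 Δ2=11101011111 Δ3=11101001111 | 3Δ
t=7: Δ0=11101001111 Δ1=11101001011 | 1Δ
t=8: Δ0=11101001011 Δ1=11101001111 Δ2=10101001111 Δ3=10101011111 | 3Δ
t=9: Δ0=10101011111 Δ1=10101011011 | 1Δ
t=10: Δ0=10101011011 Δ1=10101011111 Δ2=11101011111 Δ3=11101001111 | 3Δ
t=11: Δ0=11101001111 Δ1=11101001011 | 1Δ
t=12: Δ0=11101001011 Δ1=11101001111 Δ2=10101001111 Δ3=10101011111 | 3Δ
t=13: Δ0=10101011111 Δ1=10101011011 | 1Δ
t=14: Δ0=10101011011 Δ1=10101011111 Δ2=11101011111 Δ3=11101001111 | 3Δ
t=15: Δ0=11101001111 Δ1=11101001011 | 1Δ
t=16: Δ0=11101001011 Δ1=11101001111 Δ2=10101001111 Δ3=10101011111 | 3Δ
t=17: Δ0=10101011111 Δ1=10101011011 | 1Δ
t=18: Δ0=10101011011 Δ1=10101011111 Δ2=11101011111 Δ3=11101001111 | 3Δ

3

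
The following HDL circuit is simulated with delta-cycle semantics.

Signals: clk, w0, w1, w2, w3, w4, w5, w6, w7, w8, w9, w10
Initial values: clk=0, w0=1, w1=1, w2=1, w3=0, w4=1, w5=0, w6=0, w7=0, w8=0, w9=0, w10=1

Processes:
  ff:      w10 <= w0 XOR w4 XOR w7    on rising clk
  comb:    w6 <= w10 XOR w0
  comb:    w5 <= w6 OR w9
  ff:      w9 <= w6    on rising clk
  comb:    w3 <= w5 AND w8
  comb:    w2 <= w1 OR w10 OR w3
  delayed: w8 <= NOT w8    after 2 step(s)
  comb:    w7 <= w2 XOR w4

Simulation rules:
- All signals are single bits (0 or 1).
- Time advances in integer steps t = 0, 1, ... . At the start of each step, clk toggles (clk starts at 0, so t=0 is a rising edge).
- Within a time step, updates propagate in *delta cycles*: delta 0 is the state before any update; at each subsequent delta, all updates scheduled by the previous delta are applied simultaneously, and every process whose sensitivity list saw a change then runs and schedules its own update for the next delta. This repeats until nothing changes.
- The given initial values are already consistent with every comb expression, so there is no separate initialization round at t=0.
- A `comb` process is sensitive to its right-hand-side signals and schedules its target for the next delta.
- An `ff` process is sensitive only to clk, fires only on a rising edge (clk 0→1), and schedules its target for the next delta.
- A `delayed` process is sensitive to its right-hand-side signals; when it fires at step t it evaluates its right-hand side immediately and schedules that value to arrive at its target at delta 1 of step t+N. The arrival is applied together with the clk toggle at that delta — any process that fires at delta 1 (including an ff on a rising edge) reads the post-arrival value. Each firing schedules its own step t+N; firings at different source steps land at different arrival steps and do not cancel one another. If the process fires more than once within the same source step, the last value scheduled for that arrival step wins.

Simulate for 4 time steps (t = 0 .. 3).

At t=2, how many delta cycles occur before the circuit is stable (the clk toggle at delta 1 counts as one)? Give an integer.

t=0 Δ0: w3=0 w9=0 w7=0 w6=0 w0=1 clk=0 w5=0 w10=1 w2=1 w1=1 w4=1 w8=0
  Δ1: clk:0→1
  Δ2: w10:1→0
  Δ3: w6:0→1
  Δ4: w5:0→1
  (4Δ to stable)
t=1 Δ0: w3=0 w9=0 w7=0 w6=1 w0=1 clk=1 w5=1 w10=0 w2=1 w1=1 w4=1 w8=0
  Δ1: clk:1→0
  (1Δ to stable)
t=2 Δ0: w3=0 w9=0 w7=0 w6=1 w0=1 clk=0 w5=1 w10=0 w2=1 w1=1 w4=1 w8=0
  Δ1: clk:0→1
  Δ2: w9:0→1
  (2Δ to stable)
t=3 Δ0: w3=0 w9=1 w7=0 w6=1 w0=1 clk=1 w5=1 w10=0 w2=1 w1=1 w4=1 w8=0
  Δ1: clk:1→0
  (1Δ to stable)

2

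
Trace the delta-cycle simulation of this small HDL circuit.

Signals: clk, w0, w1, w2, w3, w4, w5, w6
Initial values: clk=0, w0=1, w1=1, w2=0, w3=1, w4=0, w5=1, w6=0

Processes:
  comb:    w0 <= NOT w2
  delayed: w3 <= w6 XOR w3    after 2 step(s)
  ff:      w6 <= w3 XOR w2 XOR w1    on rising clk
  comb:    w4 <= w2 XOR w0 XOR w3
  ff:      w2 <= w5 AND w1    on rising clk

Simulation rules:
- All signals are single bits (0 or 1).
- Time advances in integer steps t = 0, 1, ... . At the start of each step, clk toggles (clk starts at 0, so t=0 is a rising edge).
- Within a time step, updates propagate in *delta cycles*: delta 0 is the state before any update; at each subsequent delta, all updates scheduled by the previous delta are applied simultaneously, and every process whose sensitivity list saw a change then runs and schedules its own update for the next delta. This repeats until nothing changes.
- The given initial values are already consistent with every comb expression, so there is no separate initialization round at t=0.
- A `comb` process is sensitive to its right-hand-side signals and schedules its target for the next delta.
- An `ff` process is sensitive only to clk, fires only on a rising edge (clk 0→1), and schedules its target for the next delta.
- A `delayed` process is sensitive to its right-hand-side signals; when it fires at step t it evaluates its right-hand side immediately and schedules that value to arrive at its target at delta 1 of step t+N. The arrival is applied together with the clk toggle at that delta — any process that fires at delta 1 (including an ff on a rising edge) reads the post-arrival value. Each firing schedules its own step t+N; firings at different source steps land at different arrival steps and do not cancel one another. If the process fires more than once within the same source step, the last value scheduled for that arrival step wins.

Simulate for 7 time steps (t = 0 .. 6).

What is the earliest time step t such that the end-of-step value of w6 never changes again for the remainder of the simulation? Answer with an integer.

[bits: w1,w3,w5,w4,clk,w0,w6,w2]
t=0: Δ0=11100100 Δ1=11101100 Δ2=11101101 Δ3=11111001 Δ4=11101001 | 4Δ
t=1: Δ0=11101001 Δ1=11100001 | 1Δ
t=2: Δ0=11100001 Δ1=11101001 Δ2=11101011 | 2Δ
t=3: Δ0=11101011 Δ1=11100011 | 1Δ
t=4: Δ0=11100011 Δ1=10101011 Δ2=10111001 | 2Δ
t=5: Δ0=10111001 Δ1=10110001 | 1Δ
t=6: Δ0=10110001 Δ1=10111001 | 1Δ

4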